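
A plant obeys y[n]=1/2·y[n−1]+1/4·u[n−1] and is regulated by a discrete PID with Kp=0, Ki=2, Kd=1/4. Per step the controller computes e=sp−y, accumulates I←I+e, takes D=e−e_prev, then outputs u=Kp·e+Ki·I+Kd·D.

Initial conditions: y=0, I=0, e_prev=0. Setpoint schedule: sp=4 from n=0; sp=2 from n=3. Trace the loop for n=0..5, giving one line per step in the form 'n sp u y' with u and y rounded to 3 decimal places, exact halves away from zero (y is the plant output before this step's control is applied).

0 4 9.000 0.000
1 4 10.938 2.250
2 4 11.379 3.859
3 2 5.504 4.774
4 2 2.959 3.763
5 2 1.749 2.621

(exact arithmetic carried between steps; '≈' marks a value shown rounded to 6 d.p. or computed from one; I and e_prev carry over from the previous line; the table rounds u and y to 3 d.p., halves away from zero)
n=0: y=0, sp=4, e=sp−y=4; I=4, D=e−e_prev=4; u=0·4+2·4+1/4·4=9; next y=1/2·0+1/4·9=2.25
n=1: y=2.25, sp=4, e=sp−y=1.75; I=5.75, D=e−e_prev=-2.25; u=0·1.75+2·5.75+1/4·(-2.25)=10.9375; next y=1/2·2.25+1/4·10.9375=3.859375
n=2: y=3.859375, sp=4, e=sp−y=0.140625; I=5.890625, D=e−e_prev=-1.609375; u=0·0.140625+2·5.890625+1/4·(-1.609375)≈11.378906; next y=1/2·3.859375+1/4·11.378906≈4.774414
n=3: y≈4.774414, sp=2, e=sp−y≈-2.774414; I≈3.116211, D=e−e_prev≈-2.915039; u=0·(-2.774414)+2·3.116211+1/4·(-2.915039)≈5.503662; next y=1/2·4.774414+1/4·5.503662≈3.763123
n=4: y≈3.763123, sp=2, e=sp−y≈-1.763123; I≈1.353088, D=e−e_prev≈1.011292; u=0·(-1.763123)+2·1.353088+1/4·1.011292≈2.959000; next y=1/2·3.763123+1/4·2.959000≈2.621311
n=5: y≈2.621311, sp=2, e=sp−y≈-0.621311; I≈0.731777, D=e−e_prev≈1.141811; u=0·(-0.621311)+2·0.731777+1/4·1.141811≈1.749007; next y=1/2·2.621311+1/4·1.749007≈1.747907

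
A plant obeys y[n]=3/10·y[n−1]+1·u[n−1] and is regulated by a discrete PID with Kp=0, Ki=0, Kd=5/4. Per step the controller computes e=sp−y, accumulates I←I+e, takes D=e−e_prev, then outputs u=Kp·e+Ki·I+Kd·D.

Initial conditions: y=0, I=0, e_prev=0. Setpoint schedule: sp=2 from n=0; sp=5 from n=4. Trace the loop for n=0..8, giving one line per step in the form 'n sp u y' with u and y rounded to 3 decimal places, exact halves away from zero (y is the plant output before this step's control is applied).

(exact arithmetic carried between steps; '≈' marks a value shown rounded to 6 d.p. or computed from one; I and e_prev carry over from the previous line; the table rounds u and y to 3 d.p., halves away from zero)
n=0: y=0, sp=2, e=sp−y=2; I=2, D=e−e_prev=2; u=0·2+0·2+5/4·2=2.5; next y=3/10·0+1·2.5=2.5
n=1: y=2.5, sp=2, e=sp−y=-0.5; I=1.5, D=e−e_prev=-2.5; u=0·(-0.5)+0·1.5+5/4·(-2.5)=-3.125; next y=3/10·2.5+1·(-3.125)=-2.375
n=2: y=-2.375, sp=2, e=sp−y=4.375; I=5.875, D=e−e_prev=4.875; u=0·4.375+0·5.875+5/4·4.875=6.09375; next y=3/10·(-2.375)+1·6.09375=5.38125
n=3: y=5.38125, sp=2, e=sp−y=-3.38125; I=2.49375, D=e−e_prev=-7.75625; u=0·(-3.38125)+0·2.49375+5/4·(-7.75625)≈-9.695313; next y=3/10·5.38125+1·(-9.695313)≈-8.080938
n=4: y≈-8.080938, sp=5, e=sp−y≈13.080938; I≈15.574688, D=e−e_prev≈16.462188; u=0·13.080938+0·15.574688+5/4·16.462188≈20.577734; next y=3/10·(-8.080938)+1·20.577734≈18.153453
n=5: y≈18.153453, sp=5, e=sp−y≈-13.153453; I≈2.421234, D=e−e_prev≈-26.234391; u=0·(-13.153453)+0·2.421234+5/4·(-26.234391)≈-32.792988; next y=3/10·18.153453+1·(-32.792988)≈-27.346952
n=6: y≈-27.346952, sp=5, e=sp−y≈32.346952; I≈34.768187, D=e−e_prev≈45.500405; u=0·32.346952+0·34.768187+5/4·45.500405≈56.875507; next y=3/10·(-27.346952)+1·56.875507≈48.671421
n=7: y≈48.671421, sp=5, e=sp−y≈-43.671421; I≈-8.903234, D=e−e_prev≈-76.018373; u=0·(-43.671421)+0·(-8.903234)+5/4·(-76.018373)≈-95.022967; next y=3/10·48.671421+1·(-95.022967)≈-80.421541
n=8: y≈-80.421541, sp=5, e=sp−y≈85.421541; I≈76.518306, D=e−e_prev≈129.092962; u=0·85.421541+0·76.518306+5/4·129.092962≈161.366202; next y=3/10·(-80.421541)+1·161.366202≈137.239740

0 2 2.500 0.000
1 2 -3.125 2.500
2 2 6.094 -2.375
3 2 -9.695 5.381
4 5 20.578 -8.081
5 5 -32.793 18.153
6 5 56.876 -27.347
7 5 -95.023 48.671
8 5 161.366 -80.422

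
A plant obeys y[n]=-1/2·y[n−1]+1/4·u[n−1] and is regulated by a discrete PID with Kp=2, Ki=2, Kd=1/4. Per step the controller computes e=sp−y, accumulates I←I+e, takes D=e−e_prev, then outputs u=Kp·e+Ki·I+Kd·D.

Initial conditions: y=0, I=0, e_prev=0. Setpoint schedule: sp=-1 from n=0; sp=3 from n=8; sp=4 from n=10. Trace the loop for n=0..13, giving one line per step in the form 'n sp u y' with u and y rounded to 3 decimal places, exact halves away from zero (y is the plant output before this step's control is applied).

(exact arithmetic carried between steps; '≈' marks a value shown rounded to 6 d.p. or computed from one; I and e_prev carry over from the previous line; the table rounds u and y to 3 d.p., halves away from zero)
n=0: y=0, sp=-1, e=sp−y=-1; I=-1, D=e−e_prev=-1; u=2·(-1)+2·(-1)+1/4·(-1)=-4.25; next y=-1/2·0+1/4·(-4.25)=-1.0625
n=1: y=-1.0625, sp=-1, e=sp−y=0.0625; I=-0.9375, D=e−e_prev=1.0625; u=2·0.0625+2·(-0.9375)+1/4·1.0625=-1.484375; next y=-1/2·(-1.0625)+1/4·(-1.484375)≈0.160156
n=2: y≈0.160156, sp=-1, e=sp−y≈-1.160156; I≈-2.097656, D=e−e_prev≈-1.222656; u=2·(-1.160156)+2·(-2.097656)+1/4·(-1.222656)≈-6.821289; next y=-1/2·0.160156+1/4·(-6.821289)≈-1.785400
n=3: y≈-1.785400, sp=-1, e=sp−y≈0.785400; I≈-1.312256, D=e−e_prev≈1.945557; u=2·0.785400+2·(-1.312256)+1/4·1.945557≈-0.567322; next y=-1/2·(-1.785400)+1/4·(-0.567322)≈0.750870
n=4: y≈0.750870, sp=-1, e=sp−y≈-1.750870; I≈-3.063126, D=e−e_prev≈-2.536270; u=2·(-1.750870)+2·(-3.063126)+1/4·(-2.536270)≈-10.262058; next y=-1/2·0.750870+1/4·(-10.262058)≈-2.940949
n=5: y≈-2.940949, sp=-1, e=sp−y≈1.940949; I≈-1.122176, D=e−e_prev≈3.691819; u=2·1.940949+2·(-1.122176)+1/4·3.691819≈2.560501; next y=-1/2·(-2.940949)+1/4·2.560501≈2.110600
n=6: y≈2.110600, sp=-1, e=sp−y≈-3.110600; I≈-4.232776, D=e−e_prev≈-5.051549; u=2·(-3.110600)+2·(-4.232776)+1/4·(-5.051549)≈-15.949640; next y=-1/2·2.110600+1/4·(-15.949640)≈-5.042710
n=7: y≈-5.042710, sp=-1, e=sp−y≈4.042710; I≈-0.190066, D=e−e_prev≈7.153310; u=2·4.042710+2·(-0.190066)+1/4·7.153310≈9.493615; next y=-1/2·(-5.042710)+1/4·9.493615≈4.894759
n=8: y≈4.894759, sp=3, e=sp−y≈-1.894759; I≈-2.084825, D=e−e_prev≈-5.937469; u=2·(-1.894759)+2·(-2.084825)+1/4·(-5.937469)≈-9.443535; next y=-1/2·4.894759+1/4·(-9.443535)≈-4.808263
n=9: y≈-4.808263, sp=3, e=sp−y≈7.808263; I≈5.723438, D=e−e_prev≈9.703022; u=2·7.808263+2·5.723438+1/4·9.703022≈29.489158; next y=-1/2·(-4.808263)+1/4·29.489158≈9.776421
n=10: y≈9.776421, sp=4, e=sp−y≈-5.776421; I≈-0.052983, D=e−e_prev≈-13.584684; u=2·(-5.776421)+2·(-0.052983)+1/4·(-13.584684)≈-15.054979; next y=-1/2·9.776421+1/4·(-15.054979)≈-8.651955
n=11: y≈-8.651955, sp=4, e=sp−y≈12.651955; I≈12.598972, D=e−e_prev≈18.428376; u=2·12.651955+2·12.598972+1/4·18.428376≈55.108949; next y=-1/2·(-8.651955)+1/4·55.108949≈18.103215
n=12: y≈18.103215, sp=4, e=sp−y≈-14.103215; I≈-1.504243, D=e−e_prev≈-26.755170; u=2·(-14.103215)+2·(-1.504243)+1/4·(-26.755170)≈-37.903707; next y=-1/2·18.103215+1/4·(-37.903707)≈-18.527534
n=13: y≈-18.527534, sp=4, e=sp−y≈22.527534; I≈21.023292, D=e−e_prev≈36.630749; u=2·22.527534+2·21.023292+1/4·36.630749≈96.259339; next y=-1/2·(-18.527534)+1/4·96.259339≈33.328602

0 -1 -4.250 0.000
1 -1 -1.484 -1.063
2 -1 -6.821 0.160
3 -1 -0.567 -1.785
4 -1 -10.262 0.751
5 -1 2.561 -2.941
6 -1 -15.950 2.111
7 -1 9.494 -5.043
8 3 -9.444 4.895
9 3 29.489 -4.808
10 4 -15.055 9.776
11 4 55.109 -8.652
12 4 -37.904 18.103
13 4 96.259 -18.528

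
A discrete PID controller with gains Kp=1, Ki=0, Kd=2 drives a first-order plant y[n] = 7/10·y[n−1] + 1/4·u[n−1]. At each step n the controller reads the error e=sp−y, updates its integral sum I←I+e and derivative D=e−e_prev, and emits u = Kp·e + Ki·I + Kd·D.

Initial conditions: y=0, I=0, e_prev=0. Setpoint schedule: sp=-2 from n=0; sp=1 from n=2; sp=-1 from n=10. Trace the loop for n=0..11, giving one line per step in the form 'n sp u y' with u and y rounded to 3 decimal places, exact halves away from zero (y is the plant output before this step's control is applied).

(exact arithmetic carried between steps; '≈' marks a value shown rounded to 6 d.p. or computed from one; I and e_prev carry over from the previous line; the table rounds u and y to 3 d.p., halves away from zero)
n=0: y=0, sp=-2, e=sp−y=-2; I=-2, D=e−e_prev=-2; u=1·(-2)+0·(-2)+2·(-2)=-6; next y=7/10·0+1/4·(-6)=-1.5
n=1: y=-1.5, sp=-2, e=sp−y=-0.5; I=-2.5, D=e−e_prev=1.5; u=1·(-0.5)+0·(-2.5)+2·1.5=2.5; next y=7/10·(-1.5)+1/4·2.5=-0.425
n=2: y=-0.425, sp=1, e=sp−y=1.425; I=-1.075, D=e−e_prev=1.925; u=1·1.425+0·(-1.075)+2·1.925=5.275; next y=7/10·(-0.425)+1/4·5.275=1.02125
n=3: y=1.02125, sp=1, e=sp−y=-0.02125; I=-1.09625, D=e−e_prev=-1.44625; u=1·(-0.02125)+0·(-1.09625)+2·(-1.44625)=-2.91375; next y=7/10·1.02125+1/4·(-2.91375)≈-0.013563
n=4: y≈-0.013563, sp=1, e=sp−y≈1.013563; I≈-0.082688, D=e−e_prev≈1.034813; u=1·1.013563+0·(-0.082688)+2·1.034813≈3.083188; next y=7/10·(-0.013563)+1/4·3.083188≈0.761303
n=5: y≈0.761303, sp=1, e=sp−y≈0.238697; I≈0.156009, D=e−e_prev≈-0.774866; u=1·0.238697+0·0.156009+2·(-0.774866)≈-1.311034; next y=7/10·0.761303+1/4·(-1.311034)≈0.205154
n=6: y≈0.205154, sp=1, e=sp−y≈0.794846; I≈0.950856, D=e−e_prev≈0.556150; u=1·0.794846+0·0.950856+2·0.556150≈1.907145; next y=7/10·0.205154+1/4·1.907145≈0.620394
n=7: y≈0.620394, sp=1, e=sp−y≈0.379606; I≈1.330462, D=e−e_prev≈-0.415240; u=1·0.379606+0·1.330462+2·(-0.415240)≈-0.450874; next y=7/10·0.620394+1/4·(-0.450874)≈0.321557
n=8: y≈0.321557, sp=1, e=sp−y≈0.678443; I≈2.008905, D=e−e_prev≈0.298837; u=1·0.678443+0·2.008905+2·0.298837≈1.276116; next y=7/10·0.321557+1/4·1.276116≈0.544119
n=9: y≈0.544119, sp=1, e=sp−y≈0.455881; I≈2.464786, D=e−e_prev≈-0.222562; u=1·0.455881+0·2.464786+2·(-0.222562)≈0.010757; next y=7/10·0.544119+1/4·0.010757≈0.383573
n=10: y≈0.383573, sp=-1, e=sp−y≈-1.383573; I≈1.081213, D=e−e_prev≈-1.839454; u=1·(-1.383573)+0·1.081213+2·(-1.839454)≈-5.062480; next y=7/10·0.383573+1/4·(-5.062480)≈-0.997119
n=11: y≈-0.997119, sp=-1, e=sp−y≈-0.002881; I≈1.078332, D=e−e_prev≈1.380692; u=1·(-0.002881)+0·1.078332+2·1.380692≈2.758502; next y=7/10·(-0.997119)+1/4·2.758502≈-0.008358

0 -2 -6.000 0.000
1 -2 2.500 -1.500
2 1 5.275 -0.425
3 1 -2.914 1.021
4 1 3.083 -0.014
5 1 -1.311 0.761
6 1 1.907 0.205
7 1 -0.451 0.620
8 1 1.276 0.322
9 1 0.011 0.544
10 -1 -5.062 0.384
11 -1 2.759 -0.997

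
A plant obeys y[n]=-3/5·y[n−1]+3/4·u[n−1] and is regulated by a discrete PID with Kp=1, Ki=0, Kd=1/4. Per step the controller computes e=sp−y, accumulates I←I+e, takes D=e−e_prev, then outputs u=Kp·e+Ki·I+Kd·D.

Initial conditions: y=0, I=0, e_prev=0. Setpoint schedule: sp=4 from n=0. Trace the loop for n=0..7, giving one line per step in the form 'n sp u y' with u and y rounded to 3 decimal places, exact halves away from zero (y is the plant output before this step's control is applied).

(exact arithmetic carried between steps; '≈' marks a value shown rounded to 6 d.p. or computed from one; I and e_prev carry over from the previous line; the table rounds u and y to 3 d.p., halves away from zero)
n=0: y=0, sp=4, e=sp−y=4; I=4, D=e−e_prev=4; u=1·4+0·4+1/4·4=5; next y=-3/5·0+3/4·5=3.75
n=1: y=3.75, sp=4, e=sp−y=0.25; I=4.25, D=e−e_prev=-3.75; u=1·0.25+0·4.25+1/4·(-3.75)=-0.6875; next y=-3/5·3.75+3/4·(-0.6875)=-2.765625
n=2: y=-2.765625, sp=4, e=sp−y=6.765625; I=11.015625, D=e−e_prev=6.515625; u=1·6.765625+0·11.015625+1/4·6.515625≈8.394531; next y=-3/5·(-2.765625)+3/4·8.394531≈7.955273
n=3: y≈7.955273, sp=4, e=sp−y≈-3.955273; I≈7.060352, D=e−e_prev≈-10.720898; u=1·(-3.955273)+0·7.060352+1/4·(-10.720898)≈-6.635498; next y=-3/5·7.955273+3/4·(-6.635498)≈-9.749788
n=4: y≈-9.749788, sp=4, e=sp−y≈13.749788; I≈20.810139, D=e−e_prev≈17.705061; u=1·13.749788+0·20.810139+1/4·17.705061≈18.176053; next y=-3/5·(-9.749788)+3/4·18.176053≈19.481912
n=5: y≈19.481912, sp=4, e=sp−y≈-15.481912; I≈5.328227, D=e−e_prev≈-29.231700; u=1·(-15.481912)+0·5.328227+1/4·(-29.231700)≈-22.789837; next y=-3/5·19.481912+3/4·(-22.789837)≈-28.781525
n=6: y≈-28.781525, sp=4, e=sp−y≈32.781525; I≈38.109752, D=e−e_prev≈48.263437; u=1·32.781525+0·38.109752+1/4·48.263437≈44.847385; next y=-3/5·(-28.781525)+3/4·44.847385≈50.904454
n=7: y≈50.904454, sp=4, e=sp−y≈-46.904454; I≈-8.794701, D=e−e_prev≈-79.685979; u=1·(-46.904454)+0·(-8.794701)+1/4·(-79.685979)≈-66.825948; next y=-3/5·50.904454+3/4·(-66.825948)≈-80.662133

0 4 5.000 0.000
1 4 -0.688 3.750
2 4 8.395 -2.766
3 4 -6.635 7.955
4 4 18.176 -9.750
5 4 -22.790 19.482
6 4 44.847 -28.782
7 4 -66.826 50.904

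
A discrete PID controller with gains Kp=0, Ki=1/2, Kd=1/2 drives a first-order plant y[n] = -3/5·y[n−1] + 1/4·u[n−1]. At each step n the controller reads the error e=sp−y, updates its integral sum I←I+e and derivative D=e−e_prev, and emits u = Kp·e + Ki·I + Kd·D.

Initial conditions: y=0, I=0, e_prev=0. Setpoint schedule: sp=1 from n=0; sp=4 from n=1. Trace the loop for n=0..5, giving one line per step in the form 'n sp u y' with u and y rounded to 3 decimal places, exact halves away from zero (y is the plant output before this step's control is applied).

(exact arithmetic carried between steps; '≈' marks a value shown rounded to 6 d.p. or computed from one; I and e_prev carry over from the previous line; the table rounds u and y to 3 d.p., halves away from zero)
n=0: y=0, sp=1, e=sp−y=1; I=1, D=e−e_prev=1; u=0·1+1/2·1+1/2·1=1; next y=-3/5·0+1/4·1=0.25
n=1: y=0.25, sp=4, e=sp−y=3.75; I=4.75, D=e−e_prev=2.75; u=0·3.75+1/2·4.75+1/2·2.75=3.75; next y=-3/5·0.25+1/4·3.75=0.7875
n=2: y=0.7875, sp=4, e=sp−y=3.2125; I=7.9625, D=e−e_prev=-0.5375; u=0·3.2125+1/2·7.9625+1/2·(-0.5375)=3.7125; next y=-3/5·0.7875+1/4·3.7125=0.455625
n=3: y=0.455625, sp=4, e=sp−y=3.544375; I=11.506875, D=e−e_prev=0.331875; u=0·3.544375+1/2·11.506875+1/2·0.331875=5.919375; next y=-3/5·0.455625+1/4·5.919375≈1.206469
n=4: y≈1.206469, sp=4, e=sp−y≈2.793531; I≈14.300406, D=e−e_prev≈-0.750844; u=0·2.793531+1/2·14.300406+1/2·(-0.750844)≈6.774781; next y=-3/5·1.206469+1/4·6.774781≈0.969814
n=5: y≈0.969814, sp=4, e=sp−y≈3.030186; I≈17.330592, D=e−e_prev≈0.236655; u=0·3.030186+1/2·17.330592+1/2·0.236655≈8.783623; next y=-3/5·0.969814+1/4·8.783623≈1.614017

0 1 1.000 0.000
1 4 3.750 0.250
2 4 3.713 0.788
3 4 5.919 0.456
4 4 6.775 1.206
5 4 8.784 0.970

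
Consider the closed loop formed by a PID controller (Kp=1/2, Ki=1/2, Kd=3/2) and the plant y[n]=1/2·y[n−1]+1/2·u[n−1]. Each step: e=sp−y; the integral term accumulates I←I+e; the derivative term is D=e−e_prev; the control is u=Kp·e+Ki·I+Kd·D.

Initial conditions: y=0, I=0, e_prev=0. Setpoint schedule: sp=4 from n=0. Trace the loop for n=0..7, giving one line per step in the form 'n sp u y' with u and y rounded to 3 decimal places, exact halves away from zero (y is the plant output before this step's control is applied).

0 4 10.000 0.000
1 4 -6.500 5.000
2 4 14.875 -0.750
3 4 -10.906 7.063
4 4 21.742 -1.922
5 4 -18.354 9.910
6 4 31.769 -4.222
7 4 -30.306 13.774

(exact arithmetic carried between steps; '≈' marks a value shown rounded to 6 d.p. or computed from one; I and e_prev carry over from the previous line; the table rounds u and y to 3 d.p., halves away from zero)
n=0: y=0, sp=4, e=sp−y=4; I=4, D=e−e_prev=4; u=1/2·4+1/2·4+3/2·4=10; next y=1/2·0+1/2·10=5
n=1: y=5, sp=4, e=sp−y=-1; I=3, D=e−e_prev=-5; u=1/2·(-1)+1/2·3+3/2·(-5)=-6.5; next y=1/2·5+1/2·(-6.5)=-0.75
n=2: y=-0.75, sp=4, e=sp−y=4.75; I=7.75, D=e−e_prev=5.75; u=1/2·4.75+1/2·7.75+3/2·5.75=14.875; next y=1/2·(-0.75)+1/2·14.875=7.0625
n=3: y=7.0625, sp=4, e=sp−y=-3.0625; I=4.6875, D=e−e_prev=-7.8125; u=1/2·(-3.0625)+1/2·4.6875+3/2·(-7.8125)=-10.90625; next y=1/2·7.0625+1/2·(-10.90625)=-1.921875
n=4: y=-1.921875, sp=4, e=sp−y=5.921875; I=10.609375, D=e−e_prev=8.984375; u=1/2·5.921875+1/2·10.609375+3/2·8.984375≈21.742188; next y=1/2·(-1.921875)+1/2·21.742188≈9.910156
n=5: y≈9.910156, sp=4, e=sp−y≈-5.910156; I≈4.699219, D=e−e_prev≈-11.832031; u=1/2·(-5.910156)+1/2·4.699219+3/2·(-11.832031)≈-18.353516; next y=1/2·9.910156+1/2·(-18.353516)≈-4.221680
n=6: y≈-4.221680, sp=4, e=sp−y≈8.221680; I≈12.920898, D=e−e_prev≈14.131836; u=1/2·8.221680+1/2·12.920898+3/2·14.131836≈31.769043; next y=1/2·(-4.221680)+1/2·31.769043≈13.773682
n=7: y≈13.773682, sp=4, e=sp−y≈-9.773682; I≈3.147217, D=e−e_prev≈-17.995361; u=1/2·(-9.773682)+1/2·3.147217+3/2·(-17.995361)≈-30.306274; next y=1/2·13.773682+1/2·(-30.306274)≈-8.266296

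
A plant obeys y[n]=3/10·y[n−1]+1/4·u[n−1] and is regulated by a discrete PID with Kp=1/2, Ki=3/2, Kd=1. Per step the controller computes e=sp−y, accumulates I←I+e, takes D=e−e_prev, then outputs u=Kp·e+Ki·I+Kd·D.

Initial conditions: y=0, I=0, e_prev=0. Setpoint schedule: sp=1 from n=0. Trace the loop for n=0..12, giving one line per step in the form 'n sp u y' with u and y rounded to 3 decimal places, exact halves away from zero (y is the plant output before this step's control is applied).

(exact arithmetic carried between steps; '≈' marks a value shown rounded to 6 d.p. or computed from one; I and e_prev carry over from the previous line; the table rounds u and y to 3 d.p., halves away from zero)
n=0: y=0, sp=1, e=sp−y=1; I=1, D=e−e_prev=1; u=1/2·1+3/2·1+1·1=3; next y=3/10·0+1/4·3=0.75
n=1: y=0.75, sp=1, e=sp−y=0.25; I=1.25, D=e−e_prev=-0.75; u=1/2·0.25+3/2·1.25+1·(-0.75)=1.25; next y=3/10·0.75+1/4·1.25=0.5375
n=2: y=0.5375, sp=1, e=sp−y=0.4625; I=1.7125, D=e−e_prev=0.2125; u=1/2·0.4625+3/2·1.7125+1·0.2125=3.0125; next y=3/10·0.5375+1/4·3.0125=0.914375
n=3: y=0.914375, sp=1, e=sp−y=0.085625; I=1.798125, D=e−e_prev=-0.376875; u=1/2·0.085625+3/2·1.798125+1·(-0.376875)=2.363125; next y=3/10·0.914375+1/4·2.363125≈0.865094
n=4: y≈0.865094, sp=1, e=sp−y≈0.134906; I≈1.933031, D=e−e_prev≈0.049281; u=1/2·0.134906+3/2·1.933031+1·0.049281≈3.016281; next y=3/10·0.865094+1/4·3.016281≈1.013598
n=5: y≈1.013598, sp=1, e=sp−y≈-0.013598; I≈1.919433, D=e−e_prev≈-0.148505; u=1/2·(-0.013598)+3/2·1.919433+1·(-0.148505)≈2.723845; next y=3/10·1.013598+1/4·2.723845≈0.985041
n=6: y≈0.985041, sp=1, e=sp−y≈0.014959; I≈1.934392, D=e−e_prev≈0.028558; u=1/2·0.014959+3/2·1.934392+1·0.028558≈2.937625; next y=3/10·0.985041+1/4·2.937625≈1.029919
n=7: y≈1.029919, sp=1, e=sp−y≈-0.029919; I≈1.904473, D=e−e_prev≈-0.044878; u=1/2·(-0.029919)+3/2·1.904473+1·(-0.044878)≈2.796873; next y=3/10·1.029919+1/4·2.796873≈1.008194
n=8: y≈1.008194, sp=1, e=sp−y≈-0.008194; I≈1.896280, D=e−e_prev≈0.021725; u=1/2·(-0.008194)+3/2·1.896280+1·0.021725≈2.862047; next y=3/10·1.008194+1/4·2.862047≈1.017970
n=9: y≈1.017970, sp=1, e=sp−y≈-0.017970; I≈1.878310, D=e−e_prev≈-0.009776; u=1/2·(-0.017970)+3/2·1.878310+1·(-0.009776)≈2.798703; next y=3/10·1.017970+1/4·2.798703≈1.005067
n=10: y≈1.005067, sp=1, e=sp−y≈-0.005067; I≈1.873243, D=e−e_prev≈0.012903; u=1/2·(-0.005067)+3/2·1.873243+1·0.012903≈2.820234; next y=3/10·1.005067+1/4·2.820234≈1.006579
n=11: y≈1.006579, sp=1, e=sp−y≈-0.006579; I≈1.866664, D=e−e_prev≈-0.001512; u=1/2·(-0.006579)+3/2·1.866664+1·(-0.001512)≈2.795195; next y=3/10·1.006579+1/4·2.795195≈1.000772
n=12: y≈1.000772, sp=1, e=sp−y≈-0.000772; I≈1.865892, D=e−e_prev≈0.005806; u=1/2·(-0.000772)+3/2·1.865892+1·0.005806≈2.804258; next y=3/10·1.000772+1/4·2.804258≈1.001296

0 1 3.000 0.000
1 1 1.250 0.750
2 1 3.013 0.538
3 1 2.363 0.914
4 1 3.016 0.865
5 1 2.724 1.014
6 1 2.938 0.985
7 1 2.797 1.030
8 1 2.862 1.008
9 1 2.799 1.018
10 1 2.820 1.005
11 1 2.795 1.007
12 1 2.804 1.001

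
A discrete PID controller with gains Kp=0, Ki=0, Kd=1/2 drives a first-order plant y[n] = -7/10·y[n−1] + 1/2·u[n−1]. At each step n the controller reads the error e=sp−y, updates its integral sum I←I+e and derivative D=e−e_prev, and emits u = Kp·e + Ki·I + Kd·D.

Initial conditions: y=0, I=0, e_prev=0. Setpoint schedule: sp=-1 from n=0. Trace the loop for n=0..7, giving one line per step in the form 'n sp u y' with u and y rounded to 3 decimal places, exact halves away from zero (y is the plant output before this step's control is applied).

0 -1 -0.500 0.000
1 -1 0.125 -0.250
2 -1 -0.244 0.238
3 -1 0.263 -0.288
4 -1 -0.311 0.333
5 -1 0.361 -0.388
6 -1 -0.420 0.452
7 -1 0.490 -0.527

(exact arithmetic carried between steps; '≈' marks a value shown rounded to 6 d.p. or computed from one; I and e_prev carry over from the previous line; the table rounds u and y to 3 d.p., halves away from zero)
n=0: y=0, sp=-1, e=sp−y=-1; I=-1, D=e−e_prev=-1; u=0·(-1)+0·(-1)+1/2·(-1)=-0.5; next y=-7/10·0+1/2·(-0.5)=-0.25
n=1: y=-0.25, sp=-1, e=sp−y=-0.75; I=-1.75, D=e−e_prev=0.25; u=0·(-0.75)+0·(-1.75)+1/2·0.25=0.125; next y=-7/10·(-0.25)+1/2·0.125=0.2375
n=2: y=0.2375, sp=-1, e=sp−y=-1.2375; I=-2.9875, D=e−e_prev=-0.4875; u=0·(-1.2375)+0·(-2.9875)+1/2·(-0.4875)=-0.24375; next y=-7/10·0.2375+1/2·(-0.24375)=-0.288125
n=3: y=-0.288125, sp=-1, e=sp−y=-0.711875; I=-3.699375, D=e−e_prev=0.525625; u=0·(-0.711875)+0·(-3.699375)+1/2·0.525625≈0.262813; next y=-7/10·(-0.288125)+1/2·0.262813≈0.333094
n=4: y≈0.333094, sp=-1, e=sp−y≈-1.333094; I≈-5.032469, D=e−e_prev≈-0.621219; u=0·(-1.333094)+0·(-5.032469)+1/2·(-0.621219)≈-0.310609; next y=-7/10·0.333094+1/2·(-0.310609)≈-0.388470
n=5: y≈-0.388470, sp=-1, e=sp−y≈-0.611530; I≈-5.643998, D=e−e_prev≈0.721564; u=0·(-0.611530)+0·(-5.643998)+1/2·0.721564≈0.360782; next y=-7/10·(-0.388470)+1/2·0.360782≈0.452320
n=6: y≈0.452320, sp=-1, e=sp−y≈-1.452320; I≈-7.096319, D=e−e_prev≈-0.840791; u=0·(-1.452320)+0·(-7.096319)+1/2·(-0.840791)≈-0.420395; next y=-7/10·0.452320+1/2·(-0.420395)≈-0.526822
n=7: y≈-0.526822, sp=-1, e=sp−y≈-0.473178; I≈-7.569497, D=e−e_prev≈0.979142; u=0·(-0.473178)+0·(-7.569497)+1/2·0.979142≈0.489571; next y=-7/10·(-0.526822)+1/2·0.489571≈0.613561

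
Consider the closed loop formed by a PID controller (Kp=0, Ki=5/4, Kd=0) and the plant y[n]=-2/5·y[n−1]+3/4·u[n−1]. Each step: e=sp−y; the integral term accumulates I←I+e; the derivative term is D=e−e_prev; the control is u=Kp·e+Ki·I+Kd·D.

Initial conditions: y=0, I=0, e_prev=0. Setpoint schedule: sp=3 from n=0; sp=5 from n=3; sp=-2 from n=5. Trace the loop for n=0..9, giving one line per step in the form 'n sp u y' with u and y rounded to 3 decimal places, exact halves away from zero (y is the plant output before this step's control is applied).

(exact arithmetic carried between steps; '≈' marks a value shown rounded to 6 d.p. or computed from one; I and e_prev carry over from the previous line; the table rounds u and y to 3 d.p., halves away from zero)
n=0: y=0, sp=3, e=sp−y=3; I=3, D=e−e_prev=3; u=0·3+5/4·3+0·3=3.75; next y=-2/5·0+3/4·3.75=2.8125
n=1: y=2.8125, sp=3, e=sp−y=0.1875; I=3.1875, D=e−e_prev=-2.8125; u=0·0.1875+5/4·3.1875+0·(-2.8125)=3.984375; next y=-2/5·2.8125+3/4·3.984375≈1.863281
n=2: y≈1.863281, sp=3, e=sp−y≈1.136719; I≈4.324219, D=e−e_prev≈0.949219; u=0·1.136719+5/4·4.324219+0·0.949219≈5.405273; next y=-2/5·1.863281+3/4·5.405273≈3.308643
n=3: y≈3.308643, sp=5, e=sp−y≈1.691357; I≈6.015576, D=e−e_prev≈0.554639; u=0·1.691357+5/4·6.015576+0·0.554639≈7.519470; next y=-2/5·3.308643+3/4·7.519470≈4.316146
n=4: y≈4.316146, sp=5, e=sp−y≈0.683854; I≈6.699431, D=e−e_prev≈-1.007503; u=0·0.683854+5/4·6.699431+0·(-1.007503)≈8.374288; next y=-2/5·4.316146+3/4·8.374288≈4.554258
n=5: y≈4.554258, sp=-2, e=sp−y≈-6.554258; I≈0.145173, D=e−e_prev≈-7.238112; u=0·(-6.554258)+5/4·0.145173+0·(-7.238112)≈0.181466; next y=-2/5·4.554258+3/4·0.181466≈-1.685604
n=6: y≈-1.685604, sp=-2, e=sp−y≈-0.314396; I≈-0.169224, D=e−e_prev≈6.239862; u=0·(-0.314396)+5/4·(-0.169224)+0·6.239862≈-0.211529; next y=-2/5·(-1.685604)+3/4·(-0.211529)≈0.515594
n=7: y≈0.515594, sp=-2, e=sp−y≈-2.515594; I≈-2.684818, D=e−e_prev≈-2.201198; u=0·(-2.515594)+5/4·(-2.684818)+0·(-2.201198)≈-3.356022; next y=-2/5·0.515594+3/4·(-3.356022)≈-2.723255
n=8: y≈-2.723255, sp=-2, e=sp−y≈0.723255; I≈-1.961563, D=e−e_prev≈3.238849; u=0·0.723255+5/4·(-1.961563)+0·3.238849≈-2.451954; next y=-2/5·(-2.723255)+3/4·(-2.451954)≈-0.749664
n=9: y≈-0.749664, sp=-2, e=sp−y≈-1.250336; I≈-3.211900, D=e−e_prev≈-1.973591; u=0·(-1.250336)+5/4·(-3.211900)+0·(-1.973591)≈-4.014874; next y=-2/5·(-0.749664)+3/4·(-4.014874)≈-2.711290

0 3 3.750 0.000
1 3 3.984 2.813
2 3 5.405 1.863
3 5 7.519 3.309
4 5 8.374 4.316
5 -2 0.181 4.554
6 -2 -0.212 -1.686
7 -2 -3.356 0.516
8 -2 -2.452 -2.723
9 -2 -4.015 -0.750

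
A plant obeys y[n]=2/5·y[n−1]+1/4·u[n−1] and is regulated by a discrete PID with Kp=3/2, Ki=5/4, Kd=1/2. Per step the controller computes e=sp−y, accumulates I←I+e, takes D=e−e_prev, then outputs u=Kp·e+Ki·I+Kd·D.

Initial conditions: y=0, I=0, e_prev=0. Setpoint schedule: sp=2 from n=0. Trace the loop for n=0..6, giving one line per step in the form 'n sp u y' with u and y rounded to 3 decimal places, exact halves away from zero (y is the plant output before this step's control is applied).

0 2 6.500 0.000
1 2 2.719 1.625
2 2 4.960 1.330
3 2 4.213 1.772
4 2 4.751 1.762
5 2 4.619 1.893
6 2 4.756 1.912

(exact arithmetic carried between steps; '≈' marks a value shown rounded to 6 d.p. or computed from one; I and e_prev carry over from the previous line; the table rounds u and y to 3 d.p., halves away from zero)
n=0: y=0, sp=2, e=sp−y=2; I=2, D=e−e_prev=2; u=3/2·2+5/4·2+1/2·2=6.5; next y=2/5·0+1/4·6.5=1.625
n=1: y=1.625, sp=2, e=sp−y=0.375; I=2.375, D=e−e_prev=-1.625; u=3/2·0.375+5/4·2.375+1/2·(-1.625)=2.71875; next y=2/5·1.625+1/4·2.71875≈1.329688
n=2: y≈1.329688, sp=2, e=sp−y≈0.670313; I≈3.045313, D=e−e_prev≈0.295313; u=3/2·0.670313+5/4·3.045313+1/2·0.295313≈4.959766; next y=2/5·1.329688+1/4·4.959766≈1.771816
n=3: y≈1.771816, sp=2, e=sp−y≈0.228184; I≈3.273496, D=e−e_prev≈-0.442129; u=3/2·0.228184+5/4·3.273496+1/2·(-0.442129)≈4.213081; next y=2/5·1.771816+1/4·4.213081≈1.761997
n=4: y≈1.761997, sp=2, e=sp−y≈0.238003; I≈3.511499, D=e−e_prev≈0.009820; u=3/2·0.238003+5/4·3.511499+1/2·0.009820≈4.751289; next y=2/5·1.761997+1/4·4.751289≈1.892621
n=5: y≈1.892621, sp=2, e=sp−y≈0.107379; I≈3.618878, D=e−e_prev≈-0.130624; u=3/2·0.107379+5/4·3.618878+1/2·(-0.130624)≈4.619355; next y=2/5·1.892621+1/4·4.619355≈1.911887
n=6: y≈1.911887, sp=2, e=sp−y≈0.088113; I≈3.706991, D=e−e_prev≈-0.019266; u=3/2·0.088113+5/4·3.706991+1/2·(-0.019266)≈4.756276; next y=2/5·1.911887+1/4·4.756276≈1.953824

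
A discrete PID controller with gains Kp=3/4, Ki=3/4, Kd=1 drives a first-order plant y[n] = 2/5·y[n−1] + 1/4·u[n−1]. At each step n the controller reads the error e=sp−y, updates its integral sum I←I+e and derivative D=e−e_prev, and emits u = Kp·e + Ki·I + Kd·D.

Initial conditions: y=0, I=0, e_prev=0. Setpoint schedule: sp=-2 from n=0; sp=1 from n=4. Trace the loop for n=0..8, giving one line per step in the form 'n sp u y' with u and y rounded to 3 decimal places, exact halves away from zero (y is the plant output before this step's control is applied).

0 -2 -5.000 0.000
1 -2 -1.375 -1.250
2 -2 -4.203 -0.844
3 -2 -3.303 -1.388
4 1 3.176 -1.381
5 1 -2.088 0.242
6 1 1.771 -0.425
7 1 0.428 0.273
8 1 1.813 0.216

(exact arithmetic carried between steps; '≈' marks a value shown rounded to 6 d.p. or computed from one; I and e_prev carry over from the previous line; the table rounds u and y to 3 d.p., halves away from zero)
n=0: y=0, sp=-2, e=sp−y=-2; I=-2, D=e−e_prev=-2; u=3/4·(-2)+3/4·(-2)+1·(-2)=-5; next y=2/5·0+1/4·(-5)=-1.25
n=1: y=-1.25, sp=-2, e=sp−y=-0.75; I=-2.75, D=e−e_prev=1.25; u=3/4·(-0.75)+3/4·(-2.75)+1·1.25=-1.375; next y=2/5·(-1.25)+1/4·(-1.375)=-0.84375
n=2: y=-0.84375, sp=-2, e=sp−y=-1.15625; I=-3.90625, D=e−e_prev=-0.40625; u=3/4·(-1.15625)+3/4·(-3.90625)+1·(-0.40625)=-4.203125; next y=2/5·(-0.84375)+1/4·(-4.203125)≈-1.388281
n=3: y≈-1.388281, sp=-2, e=sp−y≈-0.611719; I≈-4.517969, D=e−e_prev≈0.544531; u=3/4·(-0.611719)+3/4·(-4.517969)+1·0.544531≈-3.302734; next y=2/5·(-1.388281)+1/4·(-3.302734)≈-1.380996
n=4: y≈-1.380996, sp=1, e=sp−y≈2.380996; I≈-2.136973, D=e−e_prev≈2.992715; u=3/4·2.380996+3/4·(-2.136973)+1·2.992715≈3.175732; next y=2/5·(-1.380996)+1/4·3.175732≈0.241535
n=5: y≈0.241535, sp=1, e=sp−y≈0.758465; I≈-1.378507, D=e−e_prev≈-1.622531; u=3/4·0.758465+3/4·(-1.378507)+1·(-1.622531)≈-2.087562; next y=2/5·0.241535+1/4·(-2.087562)≈-0.425277
n=6: y≈-0.425277, sp=1, e=sp−y≈1.425277; I≈0.046769, D=e−e_prev≈0.666811; u=3/4·1.425277+3/4·0.046769+1·0.666811≈1.770846; next y=2/5·(-0.425277)+1/4·1.770846≈0.272601
n=7: y≈0.272601, sp=1, e=sp−y≈0.727399; I≈0.774169, D=e−e_prev≈-0.697877; u=3/4·0.727399+3/4·0.774169+1·(-0.697877)≈0.428298; next y=2/5·0.272601+1/4·0.428298≈0.216115
n=8: y≈0.216115, sp=1, e=sp−y≈0.783885; I≈1.558054, D=e−e_prev≈0.056486; u=3/4·0.783885+3/4·1.558054+1·0.056486≈1.812940; next y=2/5·0.216115+1/4·1.812940≈0.539681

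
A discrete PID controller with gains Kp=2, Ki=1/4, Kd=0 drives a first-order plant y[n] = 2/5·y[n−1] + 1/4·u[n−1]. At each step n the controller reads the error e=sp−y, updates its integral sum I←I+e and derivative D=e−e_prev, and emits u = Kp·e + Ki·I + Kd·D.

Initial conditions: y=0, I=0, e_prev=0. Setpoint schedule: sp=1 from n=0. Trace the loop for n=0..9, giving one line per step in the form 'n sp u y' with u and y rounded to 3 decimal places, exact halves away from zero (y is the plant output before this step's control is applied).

0 1 2.250 0.000
1 1 1.234 0.563
2 1 1.409 0.534
3 1 1.453 0.566
4 1 1.508 0.590
5 1 1.558 0.613
6 1 1.606 0.635
7 1 1.651 0.655
8 1 1.693 0.675
9 1 1.733 0.693

(exact arithmetic carried between steps; '≈' marks a value shown rounded to 6 d.p. or computed from one; I and e_prev carry over from the previous line; the table rounds u and y to 3 d.p., halves away from zero)
n=0: y=0, sp=1, e=sp−y=1; I=1, D=e−e_prev=1; u=2·1+1/4·1+0·1=2.25; next y=2/5·0+1/4·2.25=0.5625
n=1: y=0.5625, sp=1, e=sp−y=0.4375; I=1.4375, D=e−e_prev=-0.5625; u=2·0.4375+1/4·1.4375+0·(-0.5625)=1.234375; next y=2/5·0.5625+1/4·1.234375≈0.533594
n=2: y≈0.533594, sp=1, e=sp−y≈0.466406; I≈1.903906, D=e−e_prev≈0.028906; u=2·0.466406+1/4·1.903906+0·0.028906≈1.408789; next y=2/5·0.533594+1/4·1.408789≈0.565635
n=3: y≈0.565635, sp=1, e=sp−y≈0.434365; I≈2.338271, D=e−e_prev≈-0.032041; u=2·0.434365+1/4·2.338271+0·(-0.032041)≈1.453298; next y=2/5·0.565635+1/4·1.453298≈0.589578
n=4: y≈0.589578, sp=1, e=sp−y≈0.410422; I≈2.748693, D=e−e_prev≈-0.023944; u=2·0.410422+1/4·2.748693+0·(-0.023944)≈1.508016; next y=2/5·0.589578+1/4·1.508016≈0.612835
n=5: y≈0.612835, sp=1, e=sp−y≈0.387165; I≈3.135858, D=e−e_prev≈-0.023257; u=2·0.387165+1/4·3.135858+0·(-0.023257)≈1.558293; next y=2/5·0.612835+1/4·1.558293≈0.634708
n=6: y≈0.634708, sp=1, e=sp−y≈0.365292; I≈3.501150, D=e−e_prev≈-0.021872; u=2·0.365292+1/4·3.501150+0·(-0.021872)≈1.605872; next y=2/5·0.634708+1/4·1.605872≈0.655351
n=7: y≈0.655351, sp=1, e=sp−y≈0.344649; I≈3.845799, D=e−e_prev≈-0.020644; u=2·0.344649+1/4·3.845799+0·(-0.020644)≈1.650747; next y=2/5·0.655351+1/4·1.650747≈0.674827
n=8: y≈0.674827, sp=1, e=sp−y≈0.325173; I≈4.170972, D=e−e_prev≈-0.019476; u=2·0.325173+1/4·4.170972+0·(-0.019476)≈1.693088; next y=2/5·0.674827+1/4·1.693088≈0.693203
n=9: y≈0.693203, sp=1, e=sp−y≈0.306797; I≈4.477769, D=e−e_prev≈-0.018376; u=2·0.306797+1/4·4.477769+0·(-0.018376)≈1.733036; next y=2/5·0.693203+1/4·1.733036≈0.710540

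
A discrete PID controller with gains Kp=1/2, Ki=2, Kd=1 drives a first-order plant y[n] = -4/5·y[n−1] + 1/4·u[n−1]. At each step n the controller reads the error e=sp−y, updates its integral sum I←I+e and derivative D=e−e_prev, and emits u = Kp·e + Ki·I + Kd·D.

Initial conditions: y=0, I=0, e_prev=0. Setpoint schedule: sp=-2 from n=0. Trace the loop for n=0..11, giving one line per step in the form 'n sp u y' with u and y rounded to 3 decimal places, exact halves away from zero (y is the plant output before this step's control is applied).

0 -2 -7.000 0.000
1 -2 -2.875 -1.750
2 -2 -13.634 0.681
3 -2 -0.344 -3.954
4 -2 -25.678 3.077
5 -2 13.052 -8.881
6 -2 -52.515 10.368
7 -2 53.266 -21.423
8 -2 -121.252 30.455
9 -2 163.678 -54.677
10 -2 -303.784 84.661
11 -2 461.409 -143.675

(exact arithmetic carried between steps; '≈' marks a value shown rounded to 6 d.p. or computed from one; I and e_prev carry over from the previous line; the table rounds u and y to 3 d.p., halves away from zero)
n=0: y=0, sp=-2, e=sp−y=-2; I=-2, D=e−e_prev=-2; u=1/2·(-2)+2·(-2)+1·(-2)=-7; next y=-4/5·0+1/4·(-7)=-1.75
n=1: y=-1.75, sp=-2, e=sp−y=-0.25; I=-2.25, D=e−e_prev=1.75; u=1/2·(-0.25)+2·(-2.25)+1·1.75=-2.875; next y=-4/5·(-1.75)+1/4·(-2.875)=0.68125
n=2: y=0.68125, sp=-2, e=sp−y=-2.68125; I=-4.93125, D=e−e_prev=-2.43125; u=1/2·(-2.68125)+2·(-4.93125)+1·(-2.43125)=-13.634375; next y=-4/5·0.68125+1/4·(-13.634375)≈-3.953594
n=3: y≈-3.953594, sp=-2, e=sp−y≈1.953594; I≈-2.977656, D=e−e_prev≈4.634844; u=1/2·1.953594+2·(-2.977656)+1·4.634844≈-0.343672; next y=-4/5·(-3.953594)+1/4·(-0.343672)≈3.076957
n=4: y≈3.076957, sp=-2, e=sp−y≈-5.076957; I≈-8.054613, D=e−e_prev≈-7.030551; u=1/2·(-5.076957)+2·(-8.054613)+1·(-7.030551)≈-25.678256; next y=-4/5·3.076957+1/4·(-25.678256)≈-8.881130
n=5: y≈-8.881130, sp=-2, e=sp−y≈6.881130; I≈-1.173484, D=e−e_prev≈11.958087; u=1/2·6.881130+2·(-1.173484)+1·11.958087≈13.051684; next y=-4/5·(-8.881130)+1/4·13.051684≈10.367825
n=6: y≈10.367825, sp=-2, e=sp−y≈-12.367825; I≈-13.541308, D=e−e_prev≈-19.248954; u=1/2·(-12.367825)+2·(-13.541308)+1·(-19.248954)≈-52.515483; next y=-4/5·10.367825+1/4·(-52.515483)≈-21.423131
n=7: y≈-21.423131, sp=-2, e=sp−y≈19.423131; I≈5.881822, D=e−e_prev≈31.790955; u=1/2·19.423131+2·5.881822+1·31.790955≈53.266165; next y=-4/5·(-21.423131)+1/4·53.266165≈30.455046
n=8: y≈30.455046, sp=-2, e=sp−y≈-32.455046; I≈-26.573223, D=e−e_prev≈-51.878176; u=1/2·(-32.455046)+2·(-26.573223)+1·(-51.878176)≈-121.252146; next y=-4/5·30.455046+1/4·(-121.252146)≈-54.677073
n=9: y≈-54.677073, sp=-2, e=sp−y≈52.677073; I≈26.103850, D=e−e_prev≈85.132119; u=1/2·52.677073+2·26.103850+1·85.132119≈163.678355; next y=-4/5·(-54.677073)+1/4·163.678355≈84.661247
n=10: y≈84.661247, sp=-2, e=sp−y≈-86.661247; I≈-60.557398, D=e−e_prev≈-139.338320; u=1/2·(-86.661247)+2·(-60.557398)+1·(-139.338320)≈-303.783739; next y=-4/5·84.661247+1/4·(-303.783739)≈-143.674932
n=11: y≈-143.674932, sp=-2, e=sp−y≈141.674932; I≈81.117535, D=e−e_prev≈228.336180; u=1/2·141.674932+2·81.117535+1·228.336180≈461.408716; next y=-4/5·(-143.674932)+1/4·461.408716≈230.292125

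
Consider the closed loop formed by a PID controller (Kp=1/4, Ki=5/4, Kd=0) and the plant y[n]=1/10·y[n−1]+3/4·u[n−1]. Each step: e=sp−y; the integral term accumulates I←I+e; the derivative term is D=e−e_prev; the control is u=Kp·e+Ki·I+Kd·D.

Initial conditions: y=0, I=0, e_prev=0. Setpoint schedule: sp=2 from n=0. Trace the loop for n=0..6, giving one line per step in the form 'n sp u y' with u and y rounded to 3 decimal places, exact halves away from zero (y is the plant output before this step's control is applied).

0 2 3.000 0.000
1 2 2.125 2.250
2 2 2.459 1.819
3 2 2.374 2.026
4 2 2.406 1.983
5 2 2.398 2.003
6 2 2.401 1.998

(exact arithmetic carried between steps; '≈' marks a value shown rounded to 6 d.p. or computed from one; I and e_prev carry over from the previous line; the table rounds u and y to 3 d.p., halves away from zero)
n=0: y=0, sp=2, e=sp−y=2; I=2, D=e−e_prev=2; u=1/4·2+5/4·2+0·2=3; next y=1/10·0+3/4·3=2.25
n=1: y=2.25, sp=2, e=sp−y=-0.25; I=1.75, D=e−e_prev=-2.25; u=1/4·(-0.25)+5/4·1.75+0·(-2.25)=2.125; next y=1/10·2.25+3/4·2.125=1.81875
n=2: y=1.81875, sp=2, e=sp−y=0.18125; I=1.93125, D=e−e_prev=0.43125; u=1/4·0.18125+5/4·1.93125+0·0.43125=2.459375; next y=1/10·1.81875+3/4·2.459375≈2.026406
n=3: y≈2.026406, sp=2, e=sp−y≈-0.026406; I≈1.904844, D=e−e_prev≈-0.207656; u=1/4·(-0.026406)+5/4·1.904844+0·(-0.207656)≈2.374453; next y=1/10·2.026406+3/4·2.374453≈1.983480
n=4: y≈1.983480, sp=2, e=sp−y≈0.016520; I≈1.921363, D=e−e_prev≈0.042926; u=1/4·0.016520+5/4·1.921363+0·0.042926≈2.405834; next y=1/10·1.983480+3/4·2.405834≈2.002724
n=5: y≈2.002724, sp=2, e=sp−y≈-0.002724; I≈1.918640, D=e−e_prev≈-0.019243; u=1/4·(-0.002724)+5/4·1.918640+0·(-0.019243)≈2.397619; next y=1/10·2.002724+3/4·2.397619≈1.998486
n=6: y≈1.998486, sp=2, e=sp−y≈0.001514; I≈1.920153, D=e−e_prev≈0.004237; u=1/4·0.001514+5/4·1.920153+0·0.004237≈2.400570; next y=1/10·1.998486+3/4·2.400570≈2.000276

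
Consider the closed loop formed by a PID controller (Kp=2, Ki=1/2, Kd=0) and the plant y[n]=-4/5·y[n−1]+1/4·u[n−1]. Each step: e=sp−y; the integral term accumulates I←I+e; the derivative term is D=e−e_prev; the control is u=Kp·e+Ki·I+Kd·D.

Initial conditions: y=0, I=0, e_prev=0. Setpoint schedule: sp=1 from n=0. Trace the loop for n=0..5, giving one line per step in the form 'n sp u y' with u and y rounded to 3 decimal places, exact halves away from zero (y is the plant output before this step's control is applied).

(exact arithmetic carried between steps; '≈' marks a value shown rounded to 6 d.p. or computed from one; I and e_prev carry over from the previous line; the table rounds u and y to 3 d.p., halves away from zero)
n=0: y=0, sp=1, e=sp−y=1; I=1, D=e−e_prev=1; u=2·1+1/2·1+0·1=2.5; next y=-4/5·0+1/4·2.5=0.625
n=1: y=0.625, sp=1, e=sp−y=0.375; I=1.375, D=e−e_prev=-0.625; u=2·0.375+1/2·1.375+0·(-0.625)=1.4375; next y=-4/5·0.625+1/4·1.4375=-0.140625
n=2: y=-0.140625, sp=1, e=sp−y=1.140625; I=2.515625, D=e−e_prev=0.765625; u=2·1.140625+1/2·2.515625+0·0.765625≈3.539063; next y=-4/5·(-0.140625)+1/4·3.539063≈0.997266
n=3: y≈0.997266, sp=1, e=sp−y≈0.002734; I≈2.518359, D=e−e_prev≈-1.137891; u=2·0.002734+1/2·2.518359+0·(-1.137891)≈1.264648; next y=-4/5·0.997266+1/4·1.264648≈-0.481650
n=4: y≈-0.481650, sp=1, e=sp−y≈1.481650; I≈4.000010, D=e−e_prev≈1.478916; u=2·1.481650+1/2·4.000010+0·1.478916≈4.963306; next y=-4/5·(-0.481650)+1/4·4.963306≈1.626147
n=5: y≈1.626147, sp=1, e=sp−y≈-0.626147; I≈3.373863, D=e−e_prev≈-2.107797; u=2·(-0.626147)+1/2·3.373863+0·(-2.107797)≈0.434638; next y=-4/5·1.626147+1/4·0.434638≈-1.192258

0 1 2.500 0.000
1 1 1.438 0.625
2 1 3.539 -0.141
3 1 1.265 0.997
4 1 4.963 -0.482
5 1 0.435 1.626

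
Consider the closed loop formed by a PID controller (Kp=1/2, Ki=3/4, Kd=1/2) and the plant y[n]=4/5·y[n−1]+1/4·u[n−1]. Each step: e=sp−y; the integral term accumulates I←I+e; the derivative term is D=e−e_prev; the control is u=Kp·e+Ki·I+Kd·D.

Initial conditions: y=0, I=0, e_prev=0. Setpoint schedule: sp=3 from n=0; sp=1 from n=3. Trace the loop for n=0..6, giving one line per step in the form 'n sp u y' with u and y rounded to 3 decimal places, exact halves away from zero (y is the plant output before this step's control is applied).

0 3 5.250 0.000
1 3 3.703 1.313
2 3 4.464 1.976
3 1 0.802 2.697
4 1 1.483 2.358
5 1 0.472 2.257
6 1 0.062 1.924

(exact arithmetic carried between steps; '≈' marks a value shown rounded to 6 d.p. or computed from one; I and e_prev carry over from the previous line; the table rounds u and y to 3 d.p., halves away from zero)
n=0: y=0, sp=3, e=sp−y=3; I=3, D=e−e_prev=3; u=1/2·3+3/4·3+1/2·3=5.25; next y=4/5·0+1/4·5.25=1.3125
n=1: y=1.3125, sp=3, e=sp−y=1.6875; I=4.6875, D=e−e_prev=-1.3125; u=1/2·1.6875+3/4·4.6875+1/2·(-1.3125)=3.703125; next y=4/5·1.3125+1/4·3.703125≈1.975781
n=2: y≈1.975781, sp=3, e=sp−y≈1.024219; I≈5.711719, D=e−e_prev≈-0.663281; u=1/2·1.024219+3/4·5.711719+1/2·(-0.663281)≈4.464258; next y=4/5·1.975781+1/4·4.464258≈2.696689
n=3: y≈2.696689, sp=1, e=sp−y≈-1.696689; I≈4.015029, D=e−e_prev≈-2.720908; u=1/2·(-1.696689)+3/4·4.015029+1/2·(-2.720908)≈0.802473; next y=4/5·2.696689+1/4·0.802473≈2.357970
n=4: y≈2.357970, sp=1, e=sp−y≈-1.357970; I≈2.657059, D=e−e_prev≈0.338720; u=1/2·(-1.357970)+3/4·2.657059+1/2·0.338720≈1.483169; next y=4/5·2.357970+1/4·1.483169≈2.257168
n=5: y≈2.257168, sp=1, e=sp−y≈-1.257168; I≈1.399891, D=e−e_prev≈0.100802; u=1/2·(-1.257168)+3/4·1.399891+1/2·0.100802≈0.471735; next y=4/5·2.257168+1/4·0.471735≈1.923668
n=6: y≈1.923668, sp=1, e=sp−y≈-0.923668; I≈0.476223, D=e−e_prev≈0.333500; u=1/2·(-0.923668)+3/4·0.476223+1/2·0.333500≈0.062083; next y=4/5·1.923668+1/4·0.062083≈1.554455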